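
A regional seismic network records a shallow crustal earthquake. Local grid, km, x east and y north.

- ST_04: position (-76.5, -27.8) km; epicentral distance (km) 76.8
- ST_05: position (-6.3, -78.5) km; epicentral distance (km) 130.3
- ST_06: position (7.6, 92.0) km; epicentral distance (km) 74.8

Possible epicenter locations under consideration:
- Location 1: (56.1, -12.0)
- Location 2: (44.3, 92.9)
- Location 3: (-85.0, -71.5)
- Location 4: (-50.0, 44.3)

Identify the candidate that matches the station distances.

For each candidate, compare |candidate − station| to the reported distance:
Location 1: residuals ST_04 56.7, ST_05 39.1, ST_06 40.0 → max 56.7 km
Location 2: residuals ST_04 94.0, ST_05 48.4, ST_06 38.1 → max 94.0 km
Location 3: residuals ST_04 32.3, ST_05 51.3, ST_06 113.1 → max 113.1 km
Location 4: residuals ST_04 0.0, ST_05 0.0, ST_06 0.0 → max 0.0 km
Only Location 4 has all residuals ≈ 0.

Location 4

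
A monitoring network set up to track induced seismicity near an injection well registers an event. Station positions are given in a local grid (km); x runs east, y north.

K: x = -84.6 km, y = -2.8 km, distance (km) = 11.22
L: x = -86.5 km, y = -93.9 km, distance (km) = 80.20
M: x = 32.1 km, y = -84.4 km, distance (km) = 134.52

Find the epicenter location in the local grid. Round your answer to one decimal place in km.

x ≈ -82.4 km, y ≈ -13.8 km

Circle about each station: (x + 84.6)² + (y + 2.8)² = 11.22²; (x + 86.5)² + (y + 93.9)² = 80.20²; (x − 32.1)² + (y + 84.4)² = 134.52².
Subtracting the K equation from the L and M equations removes the quadratic terms:
-3.8 x − 182.2 y = 2828.31
233.4 x − 163.2 y = -16980.97
Solving the 2×2 system: x ≈ -82.4, y ≈ -13.8 km.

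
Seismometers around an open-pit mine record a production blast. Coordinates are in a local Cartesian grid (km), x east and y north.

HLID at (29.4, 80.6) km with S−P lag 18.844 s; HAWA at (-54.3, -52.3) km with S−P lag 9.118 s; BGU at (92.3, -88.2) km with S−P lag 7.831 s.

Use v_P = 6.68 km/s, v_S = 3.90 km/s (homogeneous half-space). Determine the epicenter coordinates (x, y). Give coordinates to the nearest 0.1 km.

Distance from S−P lag: d = Δt · v_P v_S / (v_P − v_S) = Δt · (6.68·3.90)/(6.68−3.90) ≈ 9.3712·Δt.
So d_HLID = 176.59, d_HAWA = 85.45, d_BGU = 73.39 km.
Circle about each station: (x − 29.4)² + (y − 80.6)² = 176.59²; (x + 54.3)² + (y + 52.3)² = 85.45²; (x − 92.3)² + (y + 88.2)² = 73.39².
Subtracting the HLID equation from the HAWA and BGU equations removes the quadratic terms:
-167.4 x − 265.8 y = 22205.39
125.8 x − 337.6 y = 34735.75
Solving the 2×2 system: x ≈ 19.3, y ≈ -95.7 km.

19.3 km east, -95.7 km north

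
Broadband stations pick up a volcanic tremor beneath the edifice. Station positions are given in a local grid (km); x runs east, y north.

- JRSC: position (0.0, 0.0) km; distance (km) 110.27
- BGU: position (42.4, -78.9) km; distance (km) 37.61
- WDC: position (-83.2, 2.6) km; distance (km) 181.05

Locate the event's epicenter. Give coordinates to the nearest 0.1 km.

(79.9, -76.0)

Circle about each station: x² + y² = 110.27²; (x − 42.4)² + (y + 78.9)² = 37.61²; (x + 83.2)² + (y − 2.6)² = 181.05².
Subtracting the JRSC equation from the BGU and WDC equations removes the quadratic terms:
84.8 x − 157.8 y = 18767.93
-166.4 x + 5.2 y = -13690.63
Solving the 2×2 system: x ≈ 79.9, y ≈ -76.0 km.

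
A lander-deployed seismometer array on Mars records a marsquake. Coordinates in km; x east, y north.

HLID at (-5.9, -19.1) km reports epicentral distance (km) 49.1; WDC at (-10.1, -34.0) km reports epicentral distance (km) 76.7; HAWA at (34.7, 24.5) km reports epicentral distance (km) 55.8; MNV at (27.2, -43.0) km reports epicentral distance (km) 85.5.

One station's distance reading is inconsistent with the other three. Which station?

WDC

Solve using three stations at a time. Using HLID, HAWA, MNV (subtract circle equations pairwise → linear system) gives (x, y) ≈ (-21.0, 27.6).
Distances from that point to each station vs reported:
  HLID: calculated 49.1 vs reported 49.1 → residual 0.0 km
  WDC: calculated 62.6 vs reported 76.7 → residual 14.1 km
  HAWA: calculated 55.8 vs reported 55.8 → residual 0.0 km
  MNV: calculated 85.5 vs reported 85.5 → residual 0.0 km
HLID, HAWA, MNV are mutually consistent (residuals ≈ 0); WDC is off by 14.1 km.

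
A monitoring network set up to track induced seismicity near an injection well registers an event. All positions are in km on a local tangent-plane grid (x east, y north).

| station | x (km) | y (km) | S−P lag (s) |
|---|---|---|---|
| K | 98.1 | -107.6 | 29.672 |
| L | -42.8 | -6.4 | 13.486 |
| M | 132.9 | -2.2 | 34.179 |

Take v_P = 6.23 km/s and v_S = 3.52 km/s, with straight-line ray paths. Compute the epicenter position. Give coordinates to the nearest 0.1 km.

x ≈ -137.4 km, y ≈ -60.8 km

Distance from S−P lag: d = Δt · v_P v_S / (v_P − v_S) = Δt · (6.23·3.52)/(6.23−3.52) ≈ 8.0921·Δt.
So d_K = 240.11, d_L = 109.13, d_M = 276.58 km.
Circle about each station: (x − 98.1)² + (y + 107.6)² = 240.11²; (x + 42.8)² + (y + 6.4)² = 109.13²; (x − 132.9)² + (y + 2.2)² = 276.58².
Subtracting the K equation from the L and M equations removes the quadratic terms:
-281.8 x + 202.4 y = 26414.89
69.6 x + 210.8 y = -22377.80
Solving the 2×2 system: x ≈ -137.4, y ≈ -60.8 km.
Check against K (with the unrounded x, y): √((x − 98.1)²+(y + 107.6)²) = 240.11 ≈ 240.11 km. ✓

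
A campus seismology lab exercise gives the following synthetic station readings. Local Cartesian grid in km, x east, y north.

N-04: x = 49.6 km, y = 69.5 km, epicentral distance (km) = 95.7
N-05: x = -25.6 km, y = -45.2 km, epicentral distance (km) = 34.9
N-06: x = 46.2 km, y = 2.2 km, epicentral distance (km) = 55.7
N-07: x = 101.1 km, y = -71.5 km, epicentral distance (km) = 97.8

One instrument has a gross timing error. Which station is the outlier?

Solve using three stations at a time. Using N-05, N-06, N-07 (subtract circle equations pairwise → linear system) gives (x, y) ≈ (8.8, -39.1).
Distances from that point to each station vs reported:
  N-04: calculated 116.0 vs reported 95.7 → residual 20.3 km
  N-05: calculated 34.9 vs reported 34.9 → residual 0.0 km
  N-06: calculated 55.7 vs reported 55.7 → residual 0.0 km
  N-07: calculated 97.8 vs reported 97.8 → residual 0.0 km
N-05, N-06, N-07 are mutually consistent (residuals ≈ 0); N-04 is off by 20.3 km.

N-04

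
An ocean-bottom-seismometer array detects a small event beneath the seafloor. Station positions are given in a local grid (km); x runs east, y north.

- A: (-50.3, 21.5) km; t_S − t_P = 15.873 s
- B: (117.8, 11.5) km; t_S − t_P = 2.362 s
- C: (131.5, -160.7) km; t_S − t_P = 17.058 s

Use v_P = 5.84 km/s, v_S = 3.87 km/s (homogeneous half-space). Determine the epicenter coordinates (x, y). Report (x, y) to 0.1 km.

Distance from S−P lag: d = Δt · v_P v_S / (v_P − v_S) = Δt · (5.84·3.87)/(5.84−3.87) ≈ 11.4725·Δt.
So d_A = 182.10, d_B = 27.10, d_C = 195.70 km.
Circle about each station: (x + 50.3)² + (y − 21.5)² = 182.10²; (x − 117.8)² + (y − 11.5)² = 27.10²; (x − 131.5)² + (y + 160.7)² = 195.70².
Subtracting pairs of circle equations eliminates x²+y² and gives linear equations (the radical axes):
336.2 x − 20.0 y = 43442.75
363.6 x − 364.4 y = 34986.32
Solving the 2×2 system: x ≈ 131.3, y ≈ 35.0 km.

x ≈ 131.3 km, y ≈ 35.0 km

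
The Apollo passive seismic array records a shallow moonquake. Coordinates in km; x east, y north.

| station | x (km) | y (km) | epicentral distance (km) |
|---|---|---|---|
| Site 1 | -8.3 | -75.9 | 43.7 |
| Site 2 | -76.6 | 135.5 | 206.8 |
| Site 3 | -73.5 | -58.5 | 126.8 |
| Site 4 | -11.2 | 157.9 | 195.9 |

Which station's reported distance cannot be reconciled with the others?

Site 1

Solve using three stations at a time. Using Site 2, Site 3, Site 4 (subtract circle equations pairwise → linear system) gives (x, y) ≈ (49.6, -28.3).
Distances from that point to each station vs reported:
  Site 1: calculated 75.0 vs reported 43.7 → residual 31.3 km
  Site 2: calculated 206.8 vs reported 206.8 → residual 0.0 km
  Site 3: calculated 126.7 vs reported 126.8 → residual 0.1 km
  Site 4: calculated 195.9 vs reported 195.9 → residual 0.0 km
Site 2, Site 3, Site 4 are mutually consistent (residuals ≈ 0); Site 1 is off by 31.3 km.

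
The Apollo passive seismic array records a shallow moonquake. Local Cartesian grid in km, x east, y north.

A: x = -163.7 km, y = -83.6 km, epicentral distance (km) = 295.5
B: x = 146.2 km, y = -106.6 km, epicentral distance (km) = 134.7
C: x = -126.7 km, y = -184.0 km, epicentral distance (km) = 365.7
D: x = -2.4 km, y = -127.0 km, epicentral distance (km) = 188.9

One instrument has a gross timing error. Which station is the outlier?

C

Solve using three stations at a time. Using A, B, D (subtract circle equations pairwise → linear system) gives (x, y) ≈ (111.7, 23.5).
Distances from that point to each station vs reported:
  A: calculated 295.4 vs reported 295.5 → residual 0.1 km
  B: calculated 134.6 vs reported 134.7 → residual 0.1 km
  C: calculated 316.0 vs reported 365.7 → residual 49.7 km
  D: calculated 188.8 vs reported 188.9 → residual 0.1 km
A, B, D are mutually consistent (residuals ≈ 0); C is off by 49.7 km.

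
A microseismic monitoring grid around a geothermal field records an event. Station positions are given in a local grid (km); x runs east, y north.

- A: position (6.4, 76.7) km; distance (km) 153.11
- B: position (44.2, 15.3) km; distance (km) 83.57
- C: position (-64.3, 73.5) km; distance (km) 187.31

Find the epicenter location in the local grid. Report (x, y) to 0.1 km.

Circle about each station: (x − 6.4)² + (y − 76.7)² = 153.11²; (x − 44.2)² + (y − 15.3)² = 83.57²; (x + 64.3)² + (y − 73.5)² = 187.31².
Subtracting the A equation from the B and C equations removes the quadratic terms:
75.6 x − 122.8 y = 12722.61
-141.4 x − 6.4 y = -8029.47
Solving the 2×2 system: x ≈ 59.8, y ≈ -66.8 km.

(59.8, -66.8)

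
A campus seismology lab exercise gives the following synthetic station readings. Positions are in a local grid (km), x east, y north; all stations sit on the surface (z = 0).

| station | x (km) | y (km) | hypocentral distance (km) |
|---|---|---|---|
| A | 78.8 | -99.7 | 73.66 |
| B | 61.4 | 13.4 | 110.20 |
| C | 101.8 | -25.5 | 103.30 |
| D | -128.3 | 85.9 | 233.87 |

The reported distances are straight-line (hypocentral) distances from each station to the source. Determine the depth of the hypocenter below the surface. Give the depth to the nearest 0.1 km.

z ≈ 50.7 km

Each station gives a sphere (x−x_i)² + (y−y_i)² + z² = d_i² (stations at z=0).
Subtracting the A sphere from B and C: z² cancels, leaving linear equations in x and y:
-34.8 x + 226.2 y = -18918.25
46.0 x + 148.4 y = -10381.13
Solving: x ≈ 29.497, y ≈ -79.097 km (keep extra digits for the depth step; rounded: 29.5, -79.1).
Then from the A sphere: z² = 73.66² − (x − 78.8)² − (y + 99.7)² with x = 29.497, y = -79.097, so z ≈ 50.700 ≈ 50.7 km.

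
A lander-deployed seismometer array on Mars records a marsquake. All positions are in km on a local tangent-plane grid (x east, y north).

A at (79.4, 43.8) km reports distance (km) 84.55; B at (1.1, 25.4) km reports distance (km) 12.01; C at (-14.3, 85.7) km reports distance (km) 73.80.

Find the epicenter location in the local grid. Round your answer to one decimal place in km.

(0.5, 13.4)

Circle about each station: (x − 79.4)² + (y − 43.8)² = 84.55²; (x − 1.1)² + (y − 25.4)² = 12.01²; (x + 14.3)² + (y − 85.7)² = 73.80².
Subtracting pairs of circle equations eliminates x²+y² and gives linear equations (the radical axes):
-156.6 x − 36.8 y = -571.97
-187.4 x + 83.8 y = 1028.44
Solving the 2×2 system: x ≈ 0.5, y ≈ 13.4 km.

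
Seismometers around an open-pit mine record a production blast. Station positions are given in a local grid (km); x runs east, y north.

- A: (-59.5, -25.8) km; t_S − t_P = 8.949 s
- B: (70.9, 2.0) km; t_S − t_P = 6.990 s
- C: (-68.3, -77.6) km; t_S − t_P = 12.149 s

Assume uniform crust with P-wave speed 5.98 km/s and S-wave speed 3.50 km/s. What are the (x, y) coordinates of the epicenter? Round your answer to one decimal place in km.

Distance from S−P lag: d = Δt · v_P v_S / (v_P − v_S) = Δt · (5.98·3.50)/(5.98−3.50) ≈ 8.4395·Δt.
So d_A = 75.53, d_B = 58.99, d_C = 102.53 km.
Circle about each station: (x + 59.5)² + (y + 25.8)² = 75.53²; (x − 70.9)² + (y − 2.0)² = 58.99²; (x + 68.3)² + (y + 77.6)² = 102.53².
Subtracting the A equation from the B and C equations removes the quadratic terms:
260.8 x + 55.6 y = 3049.88
-17.6 x − 103.6 y = 1673.14
Solving the 2×2 system: x ≈ 15.7, y ≈ -18.8 km.
Check against A (with the unrounded x, y): √((x + 59.5)²+(y + 25.8)²) = 75.53 ≈ 75.53 km. ✓

15.7 km east, -18.8 km north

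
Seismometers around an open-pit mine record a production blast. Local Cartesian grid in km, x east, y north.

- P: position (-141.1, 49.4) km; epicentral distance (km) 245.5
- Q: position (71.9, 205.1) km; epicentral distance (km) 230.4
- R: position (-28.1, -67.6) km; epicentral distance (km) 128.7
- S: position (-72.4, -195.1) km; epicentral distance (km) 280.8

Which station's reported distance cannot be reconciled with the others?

Solve using three stations at a time. Using P, Q, R (subtract circle equations pairwise → linear system) gives (x, y) ≈ (93.1, -24.3).
Distances from that point to each station vs reported:
  P: calculated 245.5 vs reported 245.5 → residual 0.0 km
  Q: calculated 230.4 vs reported 230.4 → residual 0.0 km
  R: calculated 128.7 vs reported 128.7 → residual 0.0 km
  S: calculated 237.8 vs reported 280.8 → residual 43.0 km
P, Q, R are mutually consistent (residuals ≈ 0); S is off by 43.0 km.

S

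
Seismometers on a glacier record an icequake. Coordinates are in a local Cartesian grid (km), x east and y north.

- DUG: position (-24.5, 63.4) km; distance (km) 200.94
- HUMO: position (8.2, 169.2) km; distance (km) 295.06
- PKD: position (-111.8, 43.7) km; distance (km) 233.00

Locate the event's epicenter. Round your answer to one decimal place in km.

Circle about each station: (x + 24.5)² + (y − 63.4)² = 200.94²; (x − 8.2)² + (y − 169.2)² = 295.06²; (x + 111.8)² + (y − 43.7)² = 233.00².
Subtracting pairs of circle equations eliminates x²+y² and gives linear equations (the radical axes):
65.4 x + 211.6 y = -22607.45
-174.6 x − 39.4 y = -4123.00
Solving the 2×2 system: x ≈ 51.3, y ≈ -122.7 km.

51.3 km east, -122.7 km north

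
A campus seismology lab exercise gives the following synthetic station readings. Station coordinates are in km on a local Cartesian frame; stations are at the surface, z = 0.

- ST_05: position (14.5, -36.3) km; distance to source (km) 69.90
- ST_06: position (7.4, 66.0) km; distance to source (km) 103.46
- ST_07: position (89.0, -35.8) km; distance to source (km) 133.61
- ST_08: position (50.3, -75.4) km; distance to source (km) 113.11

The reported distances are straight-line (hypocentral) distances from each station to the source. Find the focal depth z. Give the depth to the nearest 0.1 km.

Each station gives a sphere (x−x_i)² + (y−y_i)² + z² = d_i² (stations at z=0).
Subtracting the ST_05 sphere from ST_06 and ST_07: z² cancels, leaving linear equations in x and y:
-14.2 x + 204.6 y = -2935.14
149.0 x + 1.0 y = -5290.92
Solving: x ≈ -35.397, y ≈ -16.802 km (keep extra digits for the depth step; rounded: -35.4, -16.8).
Then from the ST_05 sphere: z² = 69.90² − (x − 14.5)² − (y + 36.3)² with x = -35.397, y = -16.802, so z ≈ 44.901 ≈ 44.9 km.

44.9 km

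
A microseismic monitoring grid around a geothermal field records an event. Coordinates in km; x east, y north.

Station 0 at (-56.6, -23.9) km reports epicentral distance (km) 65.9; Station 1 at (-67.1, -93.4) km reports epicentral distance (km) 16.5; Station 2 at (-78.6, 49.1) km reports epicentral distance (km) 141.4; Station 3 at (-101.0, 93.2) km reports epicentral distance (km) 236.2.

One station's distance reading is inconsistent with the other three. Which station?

Solve using three stations at a time. Using Station 0, Station 1, Station 2 (subtract circle equations pairwise → linear system) gives (x, y) ≈ (-50.9, -89.6).
Distances from that point to each station vs reported:
  Station 0: calculated 65.9 vs reported 65.9 → residual 0.0 km
  Station 1: calculated 16.6 vs reported 16.5 → residual 0.1 km
  Station 2: calculated 141.4 vs reported 141.4 → residual 0.0 km
  Station 3: calculated 189.5 vs reported 236.2 → residual 46.7 km
Station 0, Station 1, Station 2 are mutually consistent (residuals ≈ 0); Station 3 is off by 46.7 km.

Station 3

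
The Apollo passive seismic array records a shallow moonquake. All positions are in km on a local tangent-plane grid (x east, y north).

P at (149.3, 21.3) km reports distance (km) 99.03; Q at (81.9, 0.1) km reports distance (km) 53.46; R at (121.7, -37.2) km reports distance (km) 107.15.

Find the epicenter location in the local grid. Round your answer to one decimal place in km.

Circle about each station: (x − 149.3)² + (y − 21.3)² = 99.03²; (x − 81.9)² + (y − 0.1)² = 53.46²; (x − 121.7)² + (y + 37.2)² = 107.15².
Subtracting pairs of circle equations eliminates x²+y² and gives linear equations (the radical axes):
-134.8 x − 42.4 y = -9087.59
-55.2 x − 117.0 y = -8223.63
Solving the 2×2 system: x ≈ 53.2, y ≈ 45.2 km.

x ≈ 53.2 km, y ≈ 45.2 km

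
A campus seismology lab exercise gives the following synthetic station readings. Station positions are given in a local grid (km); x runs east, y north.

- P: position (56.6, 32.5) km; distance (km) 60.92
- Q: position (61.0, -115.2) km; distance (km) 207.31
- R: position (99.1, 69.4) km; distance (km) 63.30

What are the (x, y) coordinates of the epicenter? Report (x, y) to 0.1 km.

Circle about each station: (x − 56.6)² + (y − 32.5)² = 60.92²; (x − 61.0)² + (y + 115.2)² = 207.31²; (x − 99.1)² + (y − 69.4)² = 63.30².
Subtracting pairs of circle equations eliminates x²+y² and gives linear equations (the radical axes):
8.8 x − 295.4 y = -26533.96
85.0 x + 73.8 y = 10081.72
Solving the 2×2 system: x ≈ 39.6, y ≈ 91.0 km.

(39.6, 91.0)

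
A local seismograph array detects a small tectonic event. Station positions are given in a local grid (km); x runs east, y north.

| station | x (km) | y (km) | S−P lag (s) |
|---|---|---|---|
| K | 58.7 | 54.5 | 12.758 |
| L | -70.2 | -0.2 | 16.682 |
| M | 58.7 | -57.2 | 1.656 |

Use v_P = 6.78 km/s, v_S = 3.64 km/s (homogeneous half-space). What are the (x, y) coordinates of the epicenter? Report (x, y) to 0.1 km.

Distance from S−P lag: d = Δt · v_P v_S / (v_P − v_S) = Δt · (6.78·3.64)/(6.78−3.64) ≈ 7.8596·Δt.
So d_K = 100.27, d_L = 131.11, d_M = 13.02 km.
Circle about each station: (x − 58.7)² + (y − 54.5)² = 100.27²; (x + 70.2)² + (y + 0.2)² = 131.11²; (x − 58.7)² + (y + 57.2)² = 13.02².
Subtracting the K equation from the L and M equations removes the quadratic terms:
-257.8 x − 109.4 y = -8623.62
0.0 x − 223.4 y = 10186.14
Solving the 2×2 system: x ≈ 52.8, y ≈ -45.6 km.

52.8 km east, -45.6 km north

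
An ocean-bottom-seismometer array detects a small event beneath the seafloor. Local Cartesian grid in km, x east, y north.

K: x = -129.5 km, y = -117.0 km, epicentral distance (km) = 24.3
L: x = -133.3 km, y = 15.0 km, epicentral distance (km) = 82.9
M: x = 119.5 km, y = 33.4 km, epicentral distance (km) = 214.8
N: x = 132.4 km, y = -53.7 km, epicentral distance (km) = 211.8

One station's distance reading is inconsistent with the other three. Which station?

Solve using three stations at a time. Using L, M, N (subtract circle equations pairwise → linear system) gives (x, y) ≈ (-79.3, -47.9).
Distances from that point to each station vs reported:
  K: calculated 85.4 vs reported 24.3 → residual 61.1 km
  L: calculated 82.9 vs reported 82.9 → residual 0.0 km
  M: calculated 214.8 vs reported 214.8 → residual 0.0 km
  N: calculated 211.8 vs reported 211.8 → residual 0.0 km
L, M, N are mutually consistent (residuals ≈ 0); K is off by 61.1 km.

K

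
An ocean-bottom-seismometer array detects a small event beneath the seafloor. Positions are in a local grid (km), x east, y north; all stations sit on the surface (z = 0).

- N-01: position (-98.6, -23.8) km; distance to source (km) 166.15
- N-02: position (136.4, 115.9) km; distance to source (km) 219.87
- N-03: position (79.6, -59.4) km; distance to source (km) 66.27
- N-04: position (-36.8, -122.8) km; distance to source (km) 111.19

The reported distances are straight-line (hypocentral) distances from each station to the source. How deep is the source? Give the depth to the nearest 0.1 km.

55.5 km

Each station gives a sphere (x−x_i)² + (y−y_i)² + z² = d_i² (stations at z=0).
Subtracting the N-01 sphere from N-02 and N-03: z² cancels, leaving linear equations in x and y:
470.0 x + 279.4 y = 1012.38
356.4 x − 71.2 y = 22790.23
Solving: x ≈ 48.403, y ≈ -77.799 km (keep extra digits for the depth step; rounded: 48.4, -77.8).
Then from the N-01 sphere: z² = 166.15² − (x + 98.6)² − (y + 23.8)² with x = 48.403, y = -77.799, so z ≈ 55.498 ≈ 55.5 km.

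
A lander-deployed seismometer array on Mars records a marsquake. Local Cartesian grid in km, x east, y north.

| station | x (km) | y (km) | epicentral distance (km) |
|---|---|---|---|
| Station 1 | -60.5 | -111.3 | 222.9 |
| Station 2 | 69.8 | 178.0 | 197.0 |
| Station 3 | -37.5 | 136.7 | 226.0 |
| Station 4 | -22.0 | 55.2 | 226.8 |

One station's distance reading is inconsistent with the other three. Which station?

Solve using three stations at a time. Using Station 1, Station 2, Station 3 (subtract circle equations pairwise → linear system) gives (x, y) ≈ (136.7, -7.3).
Distances from that point to each station vs reported:
  Station 1: calculated 222.9 vs reported 222.9 → residual 0.0 km
  Station 2: calculated 197.0 vs reported 197.0 → residual 0.0 km
  Station 3: calculated 226.0 vs reported 226.0 → residual 0.0 km
  Station 4: calculated 170.6 vs reported 226.8 → residual 56.2 km
Station 1, Station 2, Station 3 are mutually consistent (residuals ≈ 0); Station 4 is off by 56.2 km.

Station 4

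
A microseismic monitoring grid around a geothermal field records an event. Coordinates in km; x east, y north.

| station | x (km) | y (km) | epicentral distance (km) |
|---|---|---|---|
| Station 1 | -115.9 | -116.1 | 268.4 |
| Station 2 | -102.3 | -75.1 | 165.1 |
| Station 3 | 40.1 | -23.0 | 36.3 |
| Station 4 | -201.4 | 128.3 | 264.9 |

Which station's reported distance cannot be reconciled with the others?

Station 1

Solve using three stations at a time. Using Station 2, Station 3, Station 4 (subtract circle equations pairwise → linear system) gives (x, y) ≈ (37.2, 13.2).
Distances from that point to each station vs reported:
  Station 1: calculated 200.4 vs reported 268.4 → residual 68.0 km
  Station 2: calculated 165.1 vs reported 165.1 → residual 0.0 km
  Station 3: calculated 36.3 vs reported 36.3 → residual 0.0 km
  Station 4: calculated 264.9 vs reported 264.9 → residual 0.0 km
Station 2, Station 3, Station 4 are mutually consistent (residuals ≈ 0); Station 1 is off by 68.0 km.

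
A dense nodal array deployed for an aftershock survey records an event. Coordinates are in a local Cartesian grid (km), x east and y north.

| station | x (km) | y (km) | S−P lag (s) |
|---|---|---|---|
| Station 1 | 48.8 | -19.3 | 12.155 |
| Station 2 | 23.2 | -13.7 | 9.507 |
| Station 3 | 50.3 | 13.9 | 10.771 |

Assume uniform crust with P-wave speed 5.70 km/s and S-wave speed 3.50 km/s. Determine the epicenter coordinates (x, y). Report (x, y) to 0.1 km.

Distance from S−P lag: d = Δt · v_P v_S / (v_P − v_S) = Δt · (5.70·3.50)/(5.70−3.50) ≈ 9.0682·Δt.
So d_Station 1 = 110.22, d_Station 2 = 86.21, d_Station 3 = 97.67 km.
Circle about each station: (x − 48.8)² + (y + 19.3)² = 110.22²; (x − 23.2)² + (y + 13.7)² = 86.21²; (x − 50.3)² + (y − 13.9)² = 97.67².
Subtracting the Station 1 equation from the Station 2 and Station 3 equations removes the quadratic terms:
-51.2 x + 11.2 y = 2688.28
3.0 x + 66.4 y = 2578.39
Solving the 2×2 system: x ≈ -43.6, y ≈ 40.8 km.

-43.6 km east, 40.8 km north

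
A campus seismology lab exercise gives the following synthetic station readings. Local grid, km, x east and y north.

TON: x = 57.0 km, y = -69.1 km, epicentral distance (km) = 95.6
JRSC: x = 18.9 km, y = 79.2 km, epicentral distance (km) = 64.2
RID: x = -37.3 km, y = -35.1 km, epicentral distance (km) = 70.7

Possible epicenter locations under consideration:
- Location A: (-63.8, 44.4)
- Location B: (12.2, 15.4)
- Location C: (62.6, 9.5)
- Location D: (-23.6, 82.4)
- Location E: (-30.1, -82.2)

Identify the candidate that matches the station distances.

For each candidate, compare |candidate − station| to the reported distance:
Location A: residuals TON 70.2, JRSC 25.5, RID 13.1 → max 70.2 km
Location B: residuals TON 0.0, JRSC 0.0, RID 0.0 → max 0.0 km
Location C: residuals TON 16.8, JRSC 18.1, RID 38.7 → max 38.7 km
Location D: residuals TON 76.0, JRSC 21.6, RID 47.6 → max 76.0 km
Location E: residuals TON 7.5, JRSC 104.5, RID 23.1 → max 104.5 km
Only Location B has all residuals ≈ 0.

Location B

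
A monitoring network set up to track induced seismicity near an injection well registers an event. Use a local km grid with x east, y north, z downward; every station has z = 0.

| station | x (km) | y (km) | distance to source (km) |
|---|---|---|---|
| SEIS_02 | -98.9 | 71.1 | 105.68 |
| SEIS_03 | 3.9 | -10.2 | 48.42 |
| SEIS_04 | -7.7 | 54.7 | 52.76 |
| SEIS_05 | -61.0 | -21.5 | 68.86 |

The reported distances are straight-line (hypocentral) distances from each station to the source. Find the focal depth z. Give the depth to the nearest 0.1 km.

depth ≈ 35.4 km

Each station gives a sphere (x−x_i)² + (y−y_i)² + z² = d_i² (stations at z=0).
Subtracting the SEIS_02 sphere from SEIS_03 and SEIS_04: z² cancels, leaving linear equations in x and y:
205.6 x − 162.6 y = -5893.40
182.4 x − 32.8 y = -3400.40
Solving: x ≈ -15.693, y ≈ 16.402 km (keep extra digits for the depth step; rounded: -15.7, 16.4).
Then from the SEIS_02 sphere: z² = 105.68² − (x + 98.9)² − (y − 71.1)² with x = -15.693, y = 16.402, so z ≈ 35.398 ≈ 35.4 km.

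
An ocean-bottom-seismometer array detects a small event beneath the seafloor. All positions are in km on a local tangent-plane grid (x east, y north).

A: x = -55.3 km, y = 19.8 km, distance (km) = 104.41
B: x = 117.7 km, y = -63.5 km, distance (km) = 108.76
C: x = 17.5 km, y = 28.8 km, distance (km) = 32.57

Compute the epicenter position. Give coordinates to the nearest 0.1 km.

x ≈ 49.1 km, y ≈ 20.9 km

Circle about each station: (x + 55.3)² + (y − 19.8)² = 104.41²; (x − 117.7)² + (y + 63.5)² = 108.76²; (x − 17.5)² + (y − 28.8)² = 32.57².
Subtracting pairs of circle equations eliminates x²+y² and gives linear equations (the radical axes):
346.0 x − 166.6 y = 13508.12
145.6 x + 18.0 y = 7526.20
Solving the 2×2 system: x ≈ 49.1, y ≈ 20.9 km.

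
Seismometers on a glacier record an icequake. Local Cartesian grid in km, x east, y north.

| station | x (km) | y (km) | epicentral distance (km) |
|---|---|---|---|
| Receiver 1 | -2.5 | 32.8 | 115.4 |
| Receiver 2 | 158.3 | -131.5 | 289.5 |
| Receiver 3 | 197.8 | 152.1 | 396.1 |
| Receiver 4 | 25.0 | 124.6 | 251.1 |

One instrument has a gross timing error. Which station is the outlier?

Solve using three stations at a time. Using Receiver 2, Receiver 3, Receiver 4 (subtract circle equations pairwise → linear system) gives (x, y) ≈ (-126.0, -76.2).
Distances from that point to each station vs reported:
  Receiver 1: calculated 164.7 vs reported 115.4 → residual 49.3 km
  Receiver 2: calculated 289.6 vs reported 289.5 → residual 0.1 km
  Receiver 3: calculated 396.2 vs reported 396.1 → residual 0.1 km
  Receiver 4: calculated 251.2 vs reported 251.1 → residual 0.1 km
Receiver 2, Receiver 3, Receiver 4 are mutually consistent (residuals ≈ 0); Receiver 1 is off by 49.3 km.

Receiver 1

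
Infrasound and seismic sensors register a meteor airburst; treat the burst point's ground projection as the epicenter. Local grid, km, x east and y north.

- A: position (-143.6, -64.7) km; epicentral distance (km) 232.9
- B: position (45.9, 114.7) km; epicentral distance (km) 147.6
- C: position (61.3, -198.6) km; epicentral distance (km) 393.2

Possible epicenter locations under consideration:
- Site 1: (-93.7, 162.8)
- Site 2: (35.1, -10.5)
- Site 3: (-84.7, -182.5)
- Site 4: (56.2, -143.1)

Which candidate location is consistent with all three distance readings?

For each candidate, compare |candidate − station| to the reported distance:
Site 1: residuals A 0.0, B 0.1, C 0.0 → max 0.1 km
Site 2: residuals A 46.2, B 21.9, C 203.3 → max 203.3 km
Site 3: residuals A 101.2, B 177.0, C 246.3 → max 246.3 km
Site 4: residuals A 18.3, B 110.4, C 337.5 → max 337.5 km
Only Site 1 has all residuals ≈ 0.

Site 1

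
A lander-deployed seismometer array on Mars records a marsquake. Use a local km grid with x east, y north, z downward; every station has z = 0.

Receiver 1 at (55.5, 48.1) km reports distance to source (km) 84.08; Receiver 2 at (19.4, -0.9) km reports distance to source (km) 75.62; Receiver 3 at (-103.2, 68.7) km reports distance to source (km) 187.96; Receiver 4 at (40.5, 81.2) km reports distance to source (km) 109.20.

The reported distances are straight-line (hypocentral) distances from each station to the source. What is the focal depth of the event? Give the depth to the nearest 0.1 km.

65.5 km

Each station gives a sphere (x−x_i)² + (y−y_i)² + z² = d_i² (stations at z=0).
Subtracting the Receiver 1 sphere from Receiver 2 and Receiver 3: z² cancels, leaving linear equations in x and y:
-72.2 x − 98.0 y = -3665.63
-317.4 x + 41.2 y = -18283.45
Solving: x ≈ 57.007, y ≈ -4.595 km (keep extra digits for the depth step; rounded: 57.0, -4.6).
Then from the Receiver 1 sphere: z² = 84.08² − (x − 55.5)² − (y − 48.1)² with x = 57.007, y = -4.595, so z ≈ 65.501 ≈ 65.5 km.
Check against Receiver 4 (with the unrounded solution): distance 109.20 ≈ 109.20 km. ✓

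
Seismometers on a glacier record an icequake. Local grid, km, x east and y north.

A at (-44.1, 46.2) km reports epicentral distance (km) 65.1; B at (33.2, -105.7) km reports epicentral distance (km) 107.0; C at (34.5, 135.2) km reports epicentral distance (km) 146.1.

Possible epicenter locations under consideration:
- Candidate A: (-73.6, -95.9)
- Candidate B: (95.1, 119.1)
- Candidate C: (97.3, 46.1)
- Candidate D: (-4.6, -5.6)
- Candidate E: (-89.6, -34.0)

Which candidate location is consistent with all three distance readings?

Candidate D

For each candidate, compare |candidate − station| to the reported distance:
Candidate A: residuals A 80.0, B 0.2, C 109.0 → max 109.0 km
Candidate B: residuals A 92.0, B 126.2, C 83.4 → max 126.2 km
Candidate C: residuals A 76.3, B 57.8, C 37.1 → max 76.3 km
Candidate D: residuals A 0.0, B 0.0, C 0.0 → max 0.0 km
Candidate E: residuals A 27.1, B 35.2, C 63.7 → max 63.7 km
Only Candidate D has all residuals ≈ 0.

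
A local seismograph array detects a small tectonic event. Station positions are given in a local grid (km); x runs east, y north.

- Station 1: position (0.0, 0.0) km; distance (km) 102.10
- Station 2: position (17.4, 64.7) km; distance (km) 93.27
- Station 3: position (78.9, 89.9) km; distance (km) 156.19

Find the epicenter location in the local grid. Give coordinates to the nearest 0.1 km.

Circle about each station: x² + y² = 102.10²; (x − 17.4)² + (y − 64.7)² = 93.27²; (x − 78.9)² + (y − 89.9)² = 156.19².
Subtracting the Station 1 equation from the Station 2 and Station 3 equations removes the quadratic terms:
34.8 x + 129.4 y = 6213.97
157.8 x + 179.8 y = 336.31
Solving the 2×2 system: x ≈ -75.8, y ≈ 68.4 km.

(-75.8, 68.4)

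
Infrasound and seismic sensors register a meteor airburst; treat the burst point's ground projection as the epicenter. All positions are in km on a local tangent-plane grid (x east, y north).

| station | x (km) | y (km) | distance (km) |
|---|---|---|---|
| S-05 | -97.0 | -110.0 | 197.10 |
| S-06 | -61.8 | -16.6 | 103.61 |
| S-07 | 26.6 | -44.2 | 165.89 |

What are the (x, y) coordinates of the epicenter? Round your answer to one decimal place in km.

-76.2 km east, 86.0 km north

Circle about each station: (x + 97.0)² + (y + 110.0)² = 197.10²; (x + 61.8)² + (y + 16.6)² = 103.61²; (x − 26.6)² + (y + 44.2)² = 165.89².
Subtracting the S-05 equation from the S-06 and S-07 equations removes the quadratic terms:
70.4 x + 186.8 y = 10699.18
247.2 x + 131.6 y = -7518.88
Solving the 2×2 system: x ≈ -76.2, y ≈ 86.0 km.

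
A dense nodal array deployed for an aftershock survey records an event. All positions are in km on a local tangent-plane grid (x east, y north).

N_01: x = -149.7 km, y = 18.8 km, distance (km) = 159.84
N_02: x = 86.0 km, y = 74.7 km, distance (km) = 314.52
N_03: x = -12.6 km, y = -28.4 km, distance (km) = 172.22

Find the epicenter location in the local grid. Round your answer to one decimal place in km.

-143.0 km east, -140.9 km north

Circle about each station: (x + 149.7)² + (y − 18.8)² = 159.84²; (x − 86.0)² + (y − 74.7)² = 314.52²; (x + 12.6)² + (y + 28.4)² = 172.22².
Subtracting the N_01 equation from the N_02 and N_03 equations removes the quadratic terms:
471.4 x + 111.8 y = -83161.44
274.2 x − 94.4 y = -25909.11
Solving the 2×2 system: x ≈ -143.0, y ≈ -140.9 km.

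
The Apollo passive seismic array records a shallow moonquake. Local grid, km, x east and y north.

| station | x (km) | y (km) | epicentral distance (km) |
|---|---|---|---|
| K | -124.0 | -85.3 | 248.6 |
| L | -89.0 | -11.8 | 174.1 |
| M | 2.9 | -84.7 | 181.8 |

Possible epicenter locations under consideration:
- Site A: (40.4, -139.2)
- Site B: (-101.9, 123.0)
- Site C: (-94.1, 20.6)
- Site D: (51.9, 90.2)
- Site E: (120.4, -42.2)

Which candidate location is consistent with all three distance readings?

Site D

For each candidate, compare |candidate − station| to the reported distance:
Site A: residuals K 75.6, L 7.5, M 115.6 → max 115.6 km
Site B: residuals K 39.1, L 38.7, M 50.8 → max 50.8 km
Site C: residuals K 138.6, L 141.3, M 38.6 → max 141.3 km
Site D: residuals K 0.1, L 0.2, M 0.2 → max 0.2 km
Site E: residuals K 0.4, L 37.5, M 56.9 → max 56.9 km
Only Site D has all residuals ≈ 0.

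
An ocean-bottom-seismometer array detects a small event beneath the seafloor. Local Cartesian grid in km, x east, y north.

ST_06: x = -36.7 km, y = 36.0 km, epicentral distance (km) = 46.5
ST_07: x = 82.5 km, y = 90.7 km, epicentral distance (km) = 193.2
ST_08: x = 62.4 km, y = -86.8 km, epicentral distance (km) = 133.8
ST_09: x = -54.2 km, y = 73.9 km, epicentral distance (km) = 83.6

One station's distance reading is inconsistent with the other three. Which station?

ST_07

Solve using three stations at a time. Using ST_06, ST_08, ST_09 (subtract circle equations pairwise → linear system) gives (x, y) ≈ (-46.5, -9.2).
Distances from that point to each station vs reported:
  ST_06: calculated 46.3 vs reported 46.5 → residual 0.2 km
  ST_07: calculated 163.2 vs reported 193.2 → residual 30.0 km
  ST_08: calculated 133.7 vs reported 133.8 → residual 0.1 km
  ST_09: calculated 83.5 vs reported 83.6 → residual 0.1 km
ST_06, ST_08, ST_09 are mutually consistent (residuals ≈ 0); ST_07 is off by 30.0 km.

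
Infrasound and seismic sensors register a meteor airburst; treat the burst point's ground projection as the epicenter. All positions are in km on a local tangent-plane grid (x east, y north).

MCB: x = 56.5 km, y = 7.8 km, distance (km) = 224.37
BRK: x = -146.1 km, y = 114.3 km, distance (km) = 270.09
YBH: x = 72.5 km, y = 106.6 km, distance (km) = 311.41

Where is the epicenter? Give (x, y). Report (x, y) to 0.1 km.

x ≈ -101.0 km, y ≈ -152.0 km

Circle about each station: (x − 56.5)² + (y − 7.8)² = 224.37²; (x + 146.1)² + (y − 114.3)² = 270.09²; (x − 72.5)² + (y − 106.6)² = 311.41².
Subtracting the MCB equation from the BRK and YBH equations removes the quadratic terms:
-405.2 x + 213.0 y = 8549.90
32.0 x + 197.6 y = -33267.57
Solving the 2×2 system: x ≈ -101.0, y ≈ -152.0 km.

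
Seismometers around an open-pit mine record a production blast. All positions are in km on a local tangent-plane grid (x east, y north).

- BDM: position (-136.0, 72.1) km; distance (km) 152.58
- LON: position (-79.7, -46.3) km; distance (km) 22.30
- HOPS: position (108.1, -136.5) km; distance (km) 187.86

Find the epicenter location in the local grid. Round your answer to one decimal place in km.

(-64.7, -62.8)

Circle about each station: (x + 136.0)² + (y − 72.1)² = 152.58²; (x + 79.7)² + (y + 46.3)² = 22.30²; (x − 108.1)² + (y + 136.5)² = 187.86².
Subtracting the BDM equation from the LON and HOPS equations removes the quadratic terms:
112.6 x − 236.8 y = 7584.74
488.2 x − 417.2 y = -5387.27
Solving the 2×2 system: x ≈ -64.7, y ≈ -62.8 km.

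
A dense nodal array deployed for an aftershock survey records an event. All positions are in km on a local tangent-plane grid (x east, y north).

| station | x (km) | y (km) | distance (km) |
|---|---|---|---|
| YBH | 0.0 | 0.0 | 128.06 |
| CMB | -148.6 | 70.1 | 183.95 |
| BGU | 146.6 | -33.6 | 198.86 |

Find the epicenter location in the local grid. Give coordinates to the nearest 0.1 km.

Circle about each station: x² + y² = 128.06²; (x + 148.6)² + (y − 70.1)² = 183.95²; (x − 146.6)² + (y + 33.6)² = 198.86².
Subtracting the YBH equation from the CMB and BGU equations removes the quadratic terms:
-297.2 x + 140.2 y = 9557.73
293.2 x − 67.2 y = -525.42
Solving the 2×2 system: x ≈ 26.9, y ≈ 125.2 km.
Check against YBH (with the unrounded x, y): √(x²+y²) = 128.06 ≈ 128.06 km. ✓

x ≈ 26.9 km, y ≈ 125.2 km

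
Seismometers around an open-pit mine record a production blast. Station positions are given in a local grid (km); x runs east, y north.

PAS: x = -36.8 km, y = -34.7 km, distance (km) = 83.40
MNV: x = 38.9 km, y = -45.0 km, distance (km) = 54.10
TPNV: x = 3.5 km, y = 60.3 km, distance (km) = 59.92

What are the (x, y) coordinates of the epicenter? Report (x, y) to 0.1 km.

Circle about each station: (x + 36.8)² + (y + 34.7)² = 83.40²; (x − 38.9)² + (y + 45.0)² = 54.10²; (x − 3.5)² + (y − 60.3)² = 59.92².
Subtracting the PAS equation from the MNV and TPNV equations removes the quadratic terms:
151.4 x − 20.6 y = 5008.63
80.6 x + 190.0 y = 4455.16
Solving the 2×2 system: x ≈ 34.3, y ≈ 8.9 km.
Check against PAS (with the unrounded x, y): √((x + 36.8)²+(y + 34.7)²) = 83.40 ≈ 83.40 km. ✓

34.3 km east, 8.9 km north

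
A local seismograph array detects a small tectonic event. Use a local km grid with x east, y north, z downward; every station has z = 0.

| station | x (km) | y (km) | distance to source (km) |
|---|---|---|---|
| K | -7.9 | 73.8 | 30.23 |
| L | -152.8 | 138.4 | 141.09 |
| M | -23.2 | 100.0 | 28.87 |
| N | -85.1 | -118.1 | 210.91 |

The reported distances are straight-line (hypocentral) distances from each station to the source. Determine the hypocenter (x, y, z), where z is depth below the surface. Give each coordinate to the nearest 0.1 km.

x ≈ -25.2 km, y ≈ 82.8 km, depth ≈ 23.1 km

Each station gives a sphere (x−x_i)² + (y−y_i)² + z² = d_i² (stations at z=0).
Subtracting the K sphere from L and M: z² cancels, leaving linear equations in x and y:
-289.8 x + 129.2 y = 18001.01
-30.6 x + 52.4 y = 5109.77
Solving: x ≈ -25.202, y ≈ 82.797 km (keep extra digits for the depth step; rounded: -25.2, 82.8).
Then from the K sphere: z² = 30.23² − (x + 7.9)² − (y − 73.8)² with x = -25.202, y = 82.797, so z ≈ 23.099 ≈ 23.1 km.
Check against N (with the unrounded solution): distance 210.91 ≈ 210.91 km. ✓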